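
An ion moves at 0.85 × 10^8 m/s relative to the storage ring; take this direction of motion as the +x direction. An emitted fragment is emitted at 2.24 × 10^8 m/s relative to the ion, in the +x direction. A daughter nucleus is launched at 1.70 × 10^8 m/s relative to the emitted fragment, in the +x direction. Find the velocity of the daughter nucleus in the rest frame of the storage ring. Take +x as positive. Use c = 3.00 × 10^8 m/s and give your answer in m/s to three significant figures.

2.87 × 10^8 m/s

Apply u = (u' + v)/(1 + u'v/c²) successively, working outward toward the storage ring.
(Dividing each given speed by c = 3.00 × 10^8 m/s to work in units of c.)
Start: velocity of the ion relative to the storage ring = 0.2833c.
Compose with the emitted fragment (u' = 0.747 in the ion frame): u_1 = (0.747 + 0.283) / (1 + 0.747·0.283) = 1.0300/1.2116 = 0.8501.
Compose with the daughter nucleus (u' = 0.567 in the emitted fragment frame): u_2 = (0.567 + 0.850) / (1 + 0.567·0.850) = 1.4168/1.4817 = 0.9562.
So u = 0.9562 × 3.00 × 10^8 m/s.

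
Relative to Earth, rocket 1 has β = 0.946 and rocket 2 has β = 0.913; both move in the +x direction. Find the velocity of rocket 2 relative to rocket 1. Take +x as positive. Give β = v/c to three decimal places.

β = -0.242

β_A = 0.946, β_B = 0.913.
Transform to A's frame with the inverse velocity-addition law: u' = (u − v)/(1 − uv/c²), taking u = β_B and v = β_A.
u' = (0.913 − 0.946) / (1 − (0.946)(0.913)) = -0.0330/0.1363 = -0.2421.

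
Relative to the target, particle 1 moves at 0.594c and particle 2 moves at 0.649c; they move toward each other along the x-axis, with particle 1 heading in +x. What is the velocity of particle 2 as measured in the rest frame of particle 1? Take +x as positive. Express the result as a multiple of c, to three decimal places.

β_A = 0.594, β_B = -0.649.
Transform to A's frame with the inverse velocity-addition law: u' = (u − v)/(1 − uv/c²), taking u = β_B and v = β_A.
u' = (-0.649 − 0.594) / (1 − (0.594)(-0.649)) = -1.2430/1.3855 = -0.8971.

-0.897c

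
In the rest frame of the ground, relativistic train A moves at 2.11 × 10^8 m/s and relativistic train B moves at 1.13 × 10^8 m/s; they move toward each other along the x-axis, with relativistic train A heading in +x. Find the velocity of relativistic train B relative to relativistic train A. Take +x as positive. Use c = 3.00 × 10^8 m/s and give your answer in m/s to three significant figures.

-2.56 × 10^8 m/s

β_A = 0.703, β_B = -0.377 (dividing each by c = 3.00 × 10^8 m/s).
Transform to A's frame with the inverse velocity-addition law: u' = (u − v)/(1 − uv/c²), taking u = β_B and v = β_A.
u' = (-0.377 − 0.703) / (1 − (0.703)(-0.377)) = -1.0800/1.2649 = -0.8538.
u' = -0.8538 × 3.00 × 10^8 m/s.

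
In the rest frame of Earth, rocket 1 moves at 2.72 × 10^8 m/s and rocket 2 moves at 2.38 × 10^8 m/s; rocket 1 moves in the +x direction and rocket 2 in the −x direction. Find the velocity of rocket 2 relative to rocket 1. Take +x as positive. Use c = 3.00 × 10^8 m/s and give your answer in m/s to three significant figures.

β_A = 0.907, β_B = -0.793 (dividing each by c = 3.00 × 10^8 m/s).
Transform to A's frame with the inverse velocity-addition law: u' = (u − v)/(1 − uv/c²), taking u = β_B and v = β_A.
u' = (-0.793 − 0.907) / (1 − (0.907)(-0.793)) = -1.7000/1.7193 = -0.9888.
u' = -0.9888 × 3.00 × 10^8 m/s.

-2.97 × 10^8 m/s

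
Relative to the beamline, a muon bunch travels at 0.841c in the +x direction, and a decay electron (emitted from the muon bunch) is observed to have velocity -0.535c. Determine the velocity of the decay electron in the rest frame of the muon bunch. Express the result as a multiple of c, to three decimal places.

Invert the composition law: u' = (u − v)/(1 − uv/c²).
u' = (-0.535 − 0.841) / (1 − (-0.535)(0.841)) = -1.3760/1.4499 = -0.9490.

-0.949c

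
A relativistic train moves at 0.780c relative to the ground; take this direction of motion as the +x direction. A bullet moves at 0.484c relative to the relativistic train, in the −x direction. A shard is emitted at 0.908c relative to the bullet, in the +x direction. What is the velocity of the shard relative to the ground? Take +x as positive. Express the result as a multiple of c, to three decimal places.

Apply u = (u' + v)/(1 + u'v/c²) successively, working outward toward the ground.
Start: velocity of the relativistic train relative to the ground = 0.7800c.
Compose with the bullet (u' = -0.484 in the relativistic train frame): u_1 = (-0.484 + 0.780) / (1 + (-0.484)·0.780) = 0.2960/0.6225 = 0.4755.
Compose with the shard (u' = 0.908 in the bullet frame): u_2 = (0.908 + 0.476) / (1 + 0.908·0.476) = 1.3835/1.4318 = 0.9663.

+0.966c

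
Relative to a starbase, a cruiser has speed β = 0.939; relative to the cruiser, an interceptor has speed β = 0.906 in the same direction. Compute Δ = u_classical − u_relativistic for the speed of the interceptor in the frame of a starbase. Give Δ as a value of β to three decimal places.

Galilean: u_cl = 0.906 + 0.939 = 1.8450.
Relativistic: u_rel = (0.906 + 0.939) / (1 + 0.906·0.939) = 1.8450/1.8507 = 0.9969.
Δ = 1.8450 − 0.9969 = 0.8481.
(The classical prediction exceeds c; the relativistic result does not.)

Δ = 0.848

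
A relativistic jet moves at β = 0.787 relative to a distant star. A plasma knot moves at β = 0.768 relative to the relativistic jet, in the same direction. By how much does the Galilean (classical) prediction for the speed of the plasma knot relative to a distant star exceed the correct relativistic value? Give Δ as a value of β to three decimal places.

Galilean: u_cl = 0.768 + 0.787 = 1.5550.
Relativistic: u_rel = (0.768 + 0.787) / (1 + 0.768·0.787) = 1.5550/1.6044 = 0.9692.
Δ = 1.5550 − 0.9692 = 0.5858.
(The classical prediction exceeds c; the relativistic result does not.)

Δ = 0.586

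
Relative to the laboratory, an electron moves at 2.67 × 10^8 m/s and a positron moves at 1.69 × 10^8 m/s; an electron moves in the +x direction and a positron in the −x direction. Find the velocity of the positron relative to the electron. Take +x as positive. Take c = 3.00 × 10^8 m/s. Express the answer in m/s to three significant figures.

-2.90 × 10^8 m/s

β_A = 0.890, β_B = -0.563 (dividing each by c = 3.00 × 10^8 m/s).
Transform to A's frame with the inverse velocity-addition law: u' = (u − v)/(1 − uv/c²), taking u = β_B and v = β_A.
u' = (-0.563 − 0.890) / (1 − (0.890)(-0.563)) = -1.4533/1.5014 = -0.9680.
u' = -0.9680 × 3.00 × 10^8 m/s.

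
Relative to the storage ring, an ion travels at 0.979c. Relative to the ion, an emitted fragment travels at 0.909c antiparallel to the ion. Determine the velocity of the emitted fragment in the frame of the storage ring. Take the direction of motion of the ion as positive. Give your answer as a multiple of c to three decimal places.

+0.636c

With v = 0.979 and u' = -0.909 (in units of c),
u = (u' + v)/(1 + u'v/c²):
u = (-0.909 + 0.979) / (1 + (-0.909)·0.979) = 0.0700/0.1101 = 0.6358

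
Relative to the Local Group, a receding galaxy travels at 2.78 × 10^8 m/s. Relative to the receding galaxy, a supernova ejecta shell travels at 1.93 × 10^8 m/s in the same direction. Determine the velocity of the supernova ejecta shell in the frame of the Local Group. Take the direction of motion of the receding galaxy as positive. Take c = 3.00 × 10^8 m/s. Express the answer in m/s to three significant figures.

In units of c (dividing by 3.00 × 10^8 m/s): v = 0.927, u' = 0.643.
u = (u' + v)/(1 + u'v/c²):
u = (0.643 + 0.927) / (1 + 0.643·0.927) = 1.5700/1.5962 = 0.9836
(Galilean addition would give +1.570c, exceeding c.)
Converting back: u = 0.9836 × 3.00 × 10^8 m/s.

2.95 × 10^8 m/s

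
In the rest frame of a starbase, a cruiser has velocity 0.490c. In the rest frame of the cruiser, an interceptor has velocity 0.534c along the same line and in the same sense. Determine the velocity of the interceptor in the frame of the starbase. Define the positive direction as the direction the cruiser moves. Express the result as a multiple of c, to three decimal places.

With v = 0.490 and u' = 0.534 (in units of c),
u = (u' + v)/(1 + u'v/c²):
u = (0.534 + 0.490) / (1 + 0.534·0.490) = 1.0240/1.2617 = 0.8116

0.812c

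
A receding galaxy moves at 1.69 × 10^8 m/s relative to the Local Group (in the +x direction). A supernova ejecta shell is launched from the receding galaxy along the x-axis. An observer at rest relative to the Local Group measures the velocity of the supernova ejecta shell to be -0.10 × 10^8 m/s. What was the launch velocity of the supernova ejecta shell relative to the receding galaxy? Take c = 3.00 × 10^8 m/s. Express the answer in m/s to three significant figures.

-1.76 × 10^8 m/s

v = 0.563c, u = -0.033c.
Invert the composition law: u' = (u − v)/(1 − uv/c²).
u' = (-0.033 − 0.563) / (1 − (-0.033)(0.563)) = -0.5967/1.0188 = -0.5857.
u' = -0.5857 × 3.00 × 10^8 m/s.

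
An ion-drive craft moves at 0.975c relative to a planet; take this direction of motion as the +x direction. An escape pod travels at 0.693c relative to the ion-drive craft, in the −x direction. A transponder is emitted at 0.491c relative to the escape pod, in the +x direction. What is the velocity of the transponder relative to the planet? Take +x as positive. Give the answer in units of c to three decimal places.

+0.953c

Apply u = (u' + v)/(1 + u'v/c²) successively, working outward toward the planet.
Start: velocity of the ion-drive craft relative to the planet = 0.9750c.
Compose with the escape pod (u' = -0.693 in the ion-drive craft frame): u_1 = (-0.693 + 0.975) / (1 + (-0.693)·0.975) = 0.2820/0.3243 = 0.8695.
Compose with the transponder (u' = 0.491 in the escape pod frame): u_2 = (0.491 + 0.869) / (1 + 0.491·0.869) = 1.3605/1.4269 = 0.9534.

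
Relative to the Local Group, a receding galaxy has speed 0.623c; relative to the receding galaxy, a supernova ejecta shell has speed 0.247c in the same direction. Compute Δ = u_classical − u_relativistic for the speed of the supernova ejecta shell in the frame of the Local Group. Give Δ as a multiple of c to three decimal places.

Δ = 0.116c

Galilean: u_cl = 0.247 + 0.623 = 0.8700.
Relativistic: u_rel = (0.247 + 0.623) / (1 + 0.247·0.623) = 0.8700/1.1539 = 0.7540.
Δ = 0.8700 − 0.7540 = 0.1160.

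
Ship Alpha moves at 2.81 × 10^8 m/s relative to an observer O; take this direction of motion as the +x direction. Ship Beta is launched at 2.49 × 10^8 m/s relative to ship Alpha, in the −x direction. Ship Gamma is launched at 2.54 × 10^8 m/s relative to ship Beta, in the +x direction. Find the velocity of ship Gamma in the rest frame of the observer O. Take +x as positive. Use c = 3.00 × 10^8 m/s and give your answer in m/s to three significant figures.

+2.83 × 10^8 m/s

Apply u = (u' + v)/(1 + u'v/c²) successively, working outward toward the observer O.
(Dividing each given speed by c = 3.00 × 10^8 m/s to work in units of c.)
Start: velocity of ship Alpha relative to the observer O = 0.9367c.
Compose with ship Beta (u' = -0.830 in ship Alpha frame): u_1 = (-0.830 + 0.937) / (1 + (-0.830)·0.937) = 0.1067/0.2226 = 0.4793.
Compose with ship Gamma (u' = 0.847 in ship Beta frame): u_2 = (0.847 + 0.479) / (1 + 0.847·0.479) = 1.3259/1.4058 = 0.9432.
So u = 0.9432 × 3.00 × 10^8 m/s.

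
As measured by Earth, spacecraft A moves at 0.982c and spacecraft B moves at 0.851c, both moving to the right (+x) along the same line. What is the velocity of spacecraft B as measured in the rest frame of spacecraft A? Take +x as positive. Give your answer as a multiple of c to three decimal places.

-0.797c

β_A = 0.982, β_B = 0.851.
Transform to A's frame with the inverse velocity-addition law: u' = (u − v)/(1 − uv/c²), taking u = β_B and v = β_A.
u' = (0.851 − 0.982) / (1 − (0.982)(0.851)) = -0.1310/0.1643 = -0.7972.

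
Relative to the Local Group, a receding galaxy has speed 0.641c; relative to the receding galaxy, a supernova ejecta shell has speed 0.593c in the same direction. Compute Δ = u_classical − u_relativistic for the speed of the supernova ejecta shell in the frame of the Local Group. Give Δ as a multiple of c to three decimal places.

Galilean: u_cl = 0.593 + 0.641 = 1.2340.
Relativistic: u_rel = (0.593 + 0.641) / (1 + 0.593·0.641) = 1.2340/1.3801 = 0.8941.
Δ = 1.2340 − 0.8941 = 0.3399.
(The classical prediction exceeds c; the relativistic result does not.)

Δ = 0.340c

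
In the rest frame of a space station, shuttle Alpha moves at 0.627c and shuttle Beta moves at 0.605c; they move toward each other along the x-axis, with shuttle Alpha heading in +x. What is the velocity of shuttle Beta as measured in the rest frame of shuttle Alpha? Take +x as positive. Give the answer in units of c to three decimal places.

β_A = 0.627, β_B = -0.605.
Transform to A's frame with the inverse velocity-addition law: u' = (u − v)/(1 − uv/c²), taking u = β_B and v = β_A.
u' = (-0.605 − 0.627) / (1 − (0.627)(-0.605)) = -1.2320/1.3793 = -0.8932.

-0.893c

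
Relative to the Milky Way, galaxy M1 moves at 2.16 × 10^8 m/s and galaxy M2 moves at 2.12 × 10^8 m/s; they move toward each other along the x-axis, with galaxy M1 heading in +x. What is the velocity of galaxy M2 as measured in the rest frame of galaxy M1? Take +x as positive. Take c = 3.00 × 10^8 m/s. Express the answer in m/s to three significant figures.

-2.84 × 10^8 m/s

β_A = 0.720, β_B = -0.707 (dividing each by c = 3.00 × 10^8 m/s).
Transform to A's frame with the inverse velocity-addition law: u' = (u − v)/(1 − uv/c²), taking u = β_B and v = β_A.
u' = (-0.707 − 0.720) / (1 − (0.720)(-0.707)) = -1.4267/1.5088 = -0.9456.
u' = -0.9456 × 3.00 × 10^8 m/s.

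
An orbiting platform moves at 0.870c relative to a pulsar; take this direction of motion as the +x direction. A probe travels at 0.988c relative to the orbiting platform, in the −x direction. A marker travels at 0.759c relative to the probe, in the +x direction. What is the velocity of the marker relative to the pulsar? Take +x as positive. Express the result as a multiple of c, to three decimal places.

-0.224c

Apply u = (u' + v)/(1 + u'v/c²) successively, working outward toward the pulsar.
Start: velocity of the orbiting platform relative to the pulsar = 0.8700c.
Compose with the probe (u' = -0.988 in the orbiting platform frame): u_1 = (-0.988 + 0.870) / (1 + (-0.988)·0.870) = -0.1180/0.1404 = -0.8402.
Compose with the marker (u' = 0.759 in the probe frame): u_2 = (0.759 + (-0.840)) / (1 + 0.759·(-0.840)) = -0.0812/0.3623 = -0.2242.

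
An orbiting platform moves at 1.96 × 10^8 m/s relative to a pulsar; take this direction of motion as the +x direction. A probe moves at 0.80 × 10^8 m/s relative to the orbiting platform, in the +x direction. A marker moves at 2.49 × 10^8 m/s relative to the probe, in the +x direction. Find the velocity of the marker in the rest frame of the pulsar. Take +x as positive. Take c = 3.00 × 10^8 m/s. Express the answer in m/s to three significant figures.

Apply u = (u' + v)/(1 + u'v/c²) successively, working outward toward the pulsar.
(Dividing each given speed by c = 3.00 × 10^8 m/s to work in units of c.)
Start: velocity of the orbiting platform relative to the pulsar = 0.6533c.
Compose with the probe (u' = 0.267 in the orbiting platform frame): u_1 = (0.267 + 0.653) / (1 + 0.267·0.653) = 0.9200/1.1742 = 0.7835.
Compose with the marker (u' = 0.830 in the probe frame): u_2 = (0.830 + 0.783) / (1 + 0.830·0.783) = 1.6135/1.6503 = 0.9777.
So u = 0.9777 × 3.00 × 10^8 m/s.

2.93 × 10^8 m/s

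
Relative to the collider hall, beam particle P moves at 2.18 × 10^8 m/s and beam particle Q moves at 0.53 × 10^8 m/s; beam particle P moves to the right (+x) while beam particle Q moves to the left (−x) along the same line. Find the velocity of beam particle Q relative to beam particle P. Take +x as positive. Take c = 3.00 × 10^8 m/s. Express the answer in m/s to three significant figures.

β_A = 0.727, β_B = -0.177 (dividing each by c = 3.00 × 10^8 m/s).
Transform to A's frame with the inverse velocity-addition law: u' = (u − v)/(1 − uv/c²), taking u = β_B and v = β_A.
u' = (-0.177 − 0.727) / (1 − (0.727)(-0.177)) = -0.9033/1.1284 = -0.8006.
u' = -0.8006 × 3.00 × 10^8 m/s.

-2.40 × 10^8 m/s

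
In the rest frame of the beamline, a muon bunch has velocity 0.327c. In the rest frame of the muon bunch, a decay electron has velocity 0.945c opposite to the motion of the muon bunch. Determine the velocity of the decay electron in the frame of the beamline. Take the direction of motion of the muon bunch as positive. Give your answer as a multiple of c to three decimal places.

With v = 0.327 and u' = -0.945 (in units of c),
u = (u' + v)/(1 + u'v/c²):
u = (-0.945 + 0.327) / (1 + (-0.945)·0.327) = -0.6180/0.6910 = -0.8944

-0.894c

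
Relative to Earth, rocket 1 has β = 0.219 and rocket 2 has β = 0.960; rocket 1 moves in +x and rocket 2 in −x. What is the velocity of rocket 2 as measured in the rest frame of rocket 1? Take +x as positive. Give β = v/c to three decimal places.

β_A = 0.219, β_B = -0.960.
Transform to A's frame with the inverse velocity-addition law: u' = (u − v)/(1 − uv/c²), taking u = β_B and v = β_A.
u' = (-0.960 − 0.219) / (1 − (0.219)(-0.960)) = -1.1790/1.2102 = -0.9742.

β = -0.974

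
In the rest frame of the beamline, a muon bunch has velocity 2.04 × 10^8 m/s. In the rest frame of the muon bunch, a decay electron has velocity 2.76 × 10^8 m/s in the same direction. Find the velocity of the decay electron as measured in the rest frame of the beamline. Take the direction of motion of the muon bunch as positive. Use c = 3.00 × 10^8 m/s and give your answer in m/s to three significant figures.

2.95 × 10^8 m/s

In units of c (dividing by 3.00 × 10^8 m/s): v = 0.680, u' = 0.920.
u = (u' + v)/(1 + u'v/c²):
u = (0.920 + 0.680) / (1 + 0.920·0.680) = 1.6000/1.6256 = 0.9843
Converting back: u = 0.9843 × 3.00 × 10^8 m/s.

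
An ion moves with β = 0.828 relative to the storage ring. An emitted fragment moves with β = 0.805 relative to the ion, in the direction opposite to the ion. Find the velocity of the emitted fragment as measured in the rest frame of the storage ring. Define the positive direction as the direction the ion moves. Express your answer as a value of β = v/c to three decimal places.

β = +0.069

With v = 0.828 and u' = -0.805 (in units of c),
u = (u' + v)/(1 + u'v/c²):
u = (-0.805 + 0.828) / (1 + (-0.805)·0.828) = 0.0230/0.3335 = 0.0690
(Galilean addition would give +0.023c.)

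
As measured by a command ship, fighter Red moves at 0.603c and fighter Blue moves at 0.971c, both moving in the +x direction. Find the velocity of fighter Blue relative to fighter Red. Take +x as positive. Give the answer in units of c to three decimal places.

β_A = 0.603, β_B = 0.971.
Transform to A's frame with the inverse velocity-addition law: u' = (u − v)/(1 − uv/c²), taking u = β_B and v = β_A.
u' = (0.971 − 0.603) / (1 − (0.603)(0.971)) = 0.3680/0.4145 = 0.8878.

+0.888c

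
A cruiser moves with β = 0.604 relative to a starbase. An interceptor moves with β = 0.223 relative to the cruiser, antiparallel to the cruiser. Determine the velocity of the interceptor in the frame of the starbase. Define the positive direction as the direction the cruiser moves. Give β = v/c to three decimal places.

β = +0.440

With v = 0.604 and u' = -0.223 (in units of c),
u = (u' + v)/(1 + u'v/c²):
u = (-0.223 + 0.604) / (1 + (-0.223)·0.604) = 0.3810/0.8653 = 0.4403
(Galilean addition would give +0.381c.)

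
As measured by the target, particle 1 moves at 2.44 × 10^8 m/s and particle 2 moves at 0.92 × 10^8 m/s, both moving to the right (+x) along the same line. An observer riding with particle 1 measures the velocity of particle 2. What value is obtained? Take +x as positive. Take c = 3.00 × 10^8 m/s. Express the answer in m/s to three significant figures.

-2.03 × 10^8 m/s

β_A = 0.813, β_B = 0.307 (dividing each by c = 3.00 × 10^8 m/s).
Transform to A's frame with the inverse velocity-addition law: u' = (u − v)/(1 − uv/c²), taking u = β_B and v = β_A.
u' = (0.307 − 0.813) / (1 − (0.813)(0.307)) = -0.5067/0.7506 = -0.6750.
u' = -0.6750 × 3.00 × 10^8 m/s.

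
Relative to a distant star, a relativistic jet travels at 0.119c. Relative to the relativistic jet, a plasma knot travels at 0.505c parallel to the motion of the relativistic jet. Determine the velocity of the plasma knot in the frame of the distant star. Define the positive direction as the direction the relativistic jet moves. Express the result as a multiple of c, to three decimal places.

With v = 0.119 and u' = 0.505 (in units of c),
u = (u' + v)/(1 + u'v/c²):
u = (0.505 + 0.119) / (1 + 0.505·0.119) = 0.6240/1.0601 = 0.5886
(Galilean addition would give +0.624c.)

0.589c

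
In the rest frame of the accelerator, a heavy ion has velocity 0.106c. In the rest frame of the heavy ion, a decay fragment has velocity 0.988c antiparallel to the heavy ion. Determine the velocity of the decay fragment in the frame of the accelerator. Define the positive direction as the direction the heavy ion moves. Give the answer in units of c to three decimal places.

With v = 0.106 and u' = -0.988 (in units of c),
u = (u' + v)/(1 + u'v/c²):
u = (-0.988 + 0.106) / (1 + (-0.988)·0.106) = -0.8820/0.8953 = -0.9852
(Galilean addition would give -0.882c.)

-0.985c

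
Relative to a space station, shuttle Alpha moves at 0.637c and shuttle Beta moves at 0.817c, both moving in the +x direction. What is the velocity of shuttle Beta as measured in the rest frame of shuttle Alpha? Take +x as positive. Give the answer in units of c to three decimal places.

β_A = 0.637, β_B = 0.817.
Transform to A's frame with the inverse velocity-addition law: u' = (u − v)/(1 − uv/c²), taking u = β_B and v = β_A.
u' = (0.817 − 0.637) / (1 − (0.637)(0.817)) = 0.1800/0.4796 = 0.3753.

+0.375c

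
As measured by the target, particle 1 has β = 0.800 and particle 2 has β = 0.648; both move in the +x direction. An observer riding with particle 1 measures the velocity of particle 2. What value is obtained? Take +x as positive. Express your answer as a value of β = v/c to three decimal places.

β = -0.316

β_A = 0.800, β_B = 0.648.
Transform to A's frame with the inverse velocity-addition law: u' = (u − v)/(1 − uv/c²), taking u = β_B and v = β_A.
u' = (0.648 − 0.800) / (1 − (0.800)(0.648)) = -0.1520/0.4816 = -0.3156.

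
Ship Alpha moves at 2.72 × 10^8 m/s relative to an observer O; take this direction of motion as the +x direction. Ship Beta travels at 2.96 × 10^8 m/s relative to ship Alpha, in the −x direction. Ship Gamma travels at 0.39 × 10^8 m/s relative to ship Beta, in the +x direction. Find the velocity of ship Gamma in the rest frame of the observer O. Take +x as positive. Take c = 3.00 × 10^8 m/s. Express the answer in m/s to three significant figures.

Apply u = (u' + v)/(1 + u'v/c²) successively, working outward toward the observer O.
(Dividing each given speed by c = 3.00 × 10^8 m/s to work in units of c.)
Start: velocity of ship Alpha relative to the observer O = 0.9067c.
Compose with ship Beta (u' = -0.987 in ship Alpha frame): u_1 = (-0.987 + 0.907) / (1 + (-0.987)·0.907) = -0.0800/0.1054 = -0.7589.
Compose with ship Gamma (u' = 0.130 in ship Beta frame): u_2 = (0.130 + (-0.759)) / (1 + 0.130·(-0.759)) = -0.6289/0.9013 = -0.6977.
So u = -0.6977 × 3.00 × 10^8 m/s.

-2.09 × 10^8 m/s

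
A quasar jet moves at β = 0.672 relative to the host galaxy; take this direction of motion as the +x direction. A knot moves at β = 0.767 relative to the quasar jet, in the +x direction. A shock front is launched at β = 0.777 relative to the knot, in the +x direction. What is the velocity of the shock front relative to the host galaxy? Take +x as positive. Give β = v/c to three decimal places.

Apply u = (u' + v)/(1 + u'v/c²) successively, working outward toward the host galaxy.
Start: velocity of the quasar jet relative to the host galaxy = 0.6720c.
Compose with the knot (u' = 0.767 in the quasar jet frame): u_1 = (0.767 + 0.672) / (1 + 0.767·0.672) = 1.4390/1.5154 = 0.9496.
Compose with the shock front (u' = 0.777 in the knot frame): u_2 = (0.777 + 0.950) / (1 + 0.777·0.950) = 1.7266/1.7378 = 0.9935.

β = 0.994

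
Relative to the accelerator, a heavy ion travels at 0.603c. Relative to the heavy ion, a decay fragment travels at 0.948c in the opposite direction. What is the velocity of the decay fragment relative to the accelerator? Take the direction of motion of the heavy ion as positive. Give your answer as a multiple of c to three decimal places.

With v = 0.603 and u' = -0.948 (in units of c),
u = (u' + v)/(1 + u'v/c²):
u = (-0.948 + 0.603) / (1 + (-0.948)·0.603) = -0.3450/0.4284 = -0.8054
(Galilean addition would give -0.345c.)

-0.805c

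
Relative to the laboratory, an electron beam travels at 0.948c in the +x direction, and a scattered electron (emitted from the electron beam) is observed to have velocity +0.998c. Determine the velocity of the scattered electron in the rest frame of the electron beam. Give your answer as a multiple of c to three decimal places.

Invert the composition law: u' = (u − v)/(1 − uv/c²).
u' = (0.998 − 0.948) / (1 − (0.998)(0.948)) = 0.0500/0.0539 = 0.9277.

+0.928c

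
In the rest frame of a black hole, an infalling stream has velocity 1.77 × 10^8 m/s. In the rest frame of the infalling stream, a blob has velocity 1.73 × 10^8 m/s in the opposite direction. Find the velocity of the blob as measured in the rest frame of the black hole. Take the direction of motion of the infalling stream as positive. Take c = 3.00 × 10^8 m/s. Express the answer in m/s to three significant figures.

+6.06 × 10^6 m/s

In units of c (dividing by 3.00 × 10^8 m/s): v = 0.590, u' = -0.577.
u = (u' + v)/(1 + u'v/c²):
u = (-0.577 + 0.590) / (1 + (-0.577)·0.590) = 0.0133/0.6598 = 0.0202
Converting back: u = 0.0202 × 3.00 × 10^8 m/s.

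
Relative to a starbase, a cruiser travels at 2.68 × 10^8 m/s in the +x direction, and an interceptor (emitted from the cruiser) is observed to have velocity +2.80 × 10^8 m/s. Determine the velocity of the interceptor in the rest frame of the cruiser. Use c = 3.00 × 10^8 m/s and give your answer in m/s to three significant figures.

+7.22 × 10^7 m/s

v = 0.893c, u = 0.933c.
Invert the composition law: u' = (u − v)/(1 − uv/c²).
u' = (0.933 − 0.893) / (1 − (0.933)(0.893)) = 0.0400/0.1662 = 0.2406.
u' = 0.2406 × 3.00 × 10^8 m/s.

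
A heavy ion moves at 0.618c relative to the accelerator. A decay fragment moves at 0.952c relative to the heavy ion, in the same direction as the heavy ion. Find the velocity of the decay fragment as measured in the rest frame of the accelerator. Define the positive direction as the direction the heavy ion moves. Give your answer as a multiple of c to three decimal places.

0.988c

With v = 0.618 and u' = 0.952 (in units of c),
u = (u' + v)/(1 + u'v/c²):
u = (0.952 + 0.618) / (1 + 0.952·0.618) = 1.5700/1.5883 = 0.9885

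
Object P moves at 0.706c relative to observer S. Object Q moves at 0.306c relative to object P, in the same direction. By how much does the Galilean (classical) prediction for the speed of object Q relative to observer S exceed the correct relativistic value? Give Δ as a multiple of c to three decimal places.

Δ = 0.180c

Galilean: u_cl = 0.306 + 0.706 = 1.0120.
Relativistic: u_rel = (0.306 + 0.706) / (1 + 0.306·0.706) = 1.0120/1.2160 = 0.8322.
Δ = 1.0120 − 0.8322 = 0.1798.
(The classical prediction exceeds c; the relativistic result does not.)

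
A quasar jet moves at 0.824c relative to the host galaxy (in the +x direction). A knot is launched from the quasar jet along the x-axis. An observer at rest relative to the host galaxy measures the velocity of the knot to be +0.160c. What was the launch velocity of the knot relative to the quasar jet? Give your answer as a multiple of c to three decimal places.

Invert the composition law: u' = (u − v)/(1 − uv/c²).
u' = (0.160 − 0.824) / (1 − (0.160)(0.824)) = -0.6640/0.8682 = -0.7648.

-0.765c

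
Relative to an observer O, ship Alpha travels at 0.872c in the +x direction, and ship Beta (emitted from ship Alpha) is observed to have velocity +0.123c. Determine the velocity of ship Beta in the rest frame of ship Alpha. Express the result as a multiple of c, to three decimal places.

Invert the composition law: u' = (u − v)/(1 − uv/c²).
u' = (0.123 − 0.872) / (1 − (0.123)(0.872)) = -0.7490/0.8927 = -0.8390.

-0.839c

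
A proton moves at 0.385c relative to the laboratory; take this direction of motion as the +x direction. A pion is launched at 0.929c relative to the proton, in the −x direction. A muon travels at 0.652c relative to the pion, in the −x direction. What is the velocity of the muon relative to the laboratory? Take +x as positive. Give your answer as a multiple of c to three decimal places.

Apply u = (u' + v)/(1 + u'v/c²) successively, working outward toward the laboratory.
Start: velocity of the proton relative to the laboratory = 0.3850c.
Compose with the pion (u' = -0.929 in the proton frame): u_1 = (-0.929 + 0.385) / (1 + (-0.929)·0.385) = -0.5440/0.6423 = -0.8469.
Compose with the muon (u' = -0.652 in the pion frame): u_2 = (-0.652 + (-0.847)) / (1 + (-0.652)·(-0.847)) = -1.4989/1.5522 = -0.9657.

-0.966c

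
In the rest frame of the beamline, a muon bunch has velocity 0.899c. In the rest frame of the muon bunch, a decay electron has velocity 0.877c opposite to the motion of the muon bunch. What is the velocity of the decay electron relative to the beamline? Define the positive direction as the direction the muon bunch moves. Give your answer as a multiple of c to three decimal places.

With v = 0.899 and u' = -0.877 (in units of c),
u = (u' + v)/(1 + u'v/c²):
u = (-0.877 + 0.899) / (1 + (-0.877)·0.899) = 0.0220/0.2116 = 0.1040

+0.104c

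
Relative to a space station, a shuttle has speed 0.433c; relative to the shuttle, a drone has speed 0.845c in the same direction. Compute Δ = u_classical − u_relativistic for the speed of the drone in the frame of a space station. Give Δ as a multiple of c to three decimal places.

Galilean: u_cl = 0.845 + 0.433 = 1.2780.
Relativistic: u_rel = (0.845 + 0.433) / (1 + 0.845·0.433) = 1.2780/1.3659 = 0.9357.
Δ = 1.2780 − 0.9357 = 0.3423.
(The classical prediction exceeds c; the relativistic result does not.)

Δ = 0.342c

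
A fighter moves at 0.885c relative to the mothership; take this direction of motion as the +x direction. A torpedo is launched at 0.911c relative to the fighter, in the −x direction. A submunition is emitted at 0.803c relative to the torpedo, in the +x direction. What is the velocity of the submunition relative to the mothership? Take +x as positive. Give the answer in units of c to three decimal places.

+0.750c

Apply u = (u' + v)/(1 + u'v/c²) successively, working outward toward the mothership.
Start: velocity of the fighter relative to the mothership = 0.8850c.
Compose with the torpedo (u' = -0.911 in the fighter frame): u_1 = (-0.911 + 0.885) / (1 + (-0.911)·0.885) = -0.0260/0.1938 = -0.1342.
Compose with the submunition (u' = 0.803 in the torpedo frame): u_2 = (0.803 + (-0.134)) / (1 + 0.803·(-0.134)) = 0.6688/0.8923 = 0.7496.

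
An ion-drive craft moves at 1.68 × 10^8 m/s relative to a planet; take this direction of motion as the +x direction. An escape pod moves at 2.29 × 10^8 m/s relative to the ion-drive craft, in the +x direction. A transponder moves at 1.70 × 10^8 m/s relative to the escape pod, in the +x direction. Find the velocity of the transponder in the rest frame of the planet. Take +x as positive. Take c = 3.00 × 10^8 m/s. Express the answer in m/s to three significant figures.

Apply u = (u' + v)/(1 + u'v/c²) successively, working outward toward the planet.
(Dividing each given speed by c = 3.00 × 10^8 m/s to work in units of c.)
Start: velocity of the ion-drive craft relative to the planet = 0.5600c.
Compose with the escape pod (u' = 0.763 in the ion-drive craft frame): u_1 = (0.763 + 0.560) / (1 + 0.763·0.560) = 1.3233/1.4275 = 0.9271.
Compose with the transponder (u' = 0.567 in the escape pod frame): u_2 = (0.567 + 0.927) / (1 + 0.567·0.927) = 1.4937/1.5253 = 0.9793.
So u = 0.9793 × 3.00 × 10^8 m/s.

2.94 × 10^8 m/s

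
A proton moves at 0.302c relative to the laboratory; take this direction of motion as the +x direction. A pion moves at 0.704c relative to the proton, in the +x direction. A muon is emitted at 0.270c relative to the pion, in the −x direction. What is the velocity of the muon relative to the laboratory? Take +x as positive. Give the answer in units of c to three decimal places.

+0.721c

Apply u = (u' + v)/(1 + u'v/c²) successively, working outward toward the laboratory.
Start: velocity of the proton relative to the laboratory = 0.3020c.
Compose with the pion (u' = 0.704 in the proton frame): u_1 = (0.704 + 0.302) / (1 + 0.704·0.302) = 1.0060/1.2126 = 0.8296.
Compose with the muon (u' = -0.270 in the pion frame): u_2 = (-0.270 + 0.830) / (1 + (-0.270)·0.830) = 0.5596/0.7760 = 0.7212.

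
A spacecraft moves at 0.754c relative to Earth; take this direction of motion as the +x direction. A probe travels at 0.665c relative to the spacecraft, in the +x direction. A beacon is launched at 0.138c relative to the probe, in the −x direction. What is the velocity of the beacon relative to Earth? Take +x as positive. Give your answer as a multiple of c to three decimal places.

+0.928c

Apply u = (u' + v)/(1 + u'v/c²) successively, working outward toward Earth.
Start: velocity of the spacecraft relative to Earth = 0.7540c.
Compose with the probe (u' = 0.665 in the spacecraft frame): u_1 = (0.665 + 0.754) / (1 + 0.665·0.754) = 1.4190/1.5014 = 0.9451.
Compose with the beacon (u' = -0.138 in the probe frame): u_2 = (-0.138 + 0.945) / (1 + (-0.138)·0.945) = 0.8071/0.8696 = 0.9282.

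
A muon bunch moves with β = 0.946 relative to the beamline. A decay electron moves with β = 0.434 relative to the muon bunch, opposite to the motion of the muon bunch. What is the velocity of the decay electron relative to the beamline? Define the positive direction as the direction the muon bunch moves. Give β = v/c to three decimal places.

β = +0.869

With v = 0.946 and u' = -0.434 (in units of c),
u = (u' + v)/(1 + u'v/c²):
u = (-0.434 + 0.946) / (1 + (-0.434)·0.946) = 0.5120/0.5894 = 0.8686
(Galilean addition would give +0.512c.)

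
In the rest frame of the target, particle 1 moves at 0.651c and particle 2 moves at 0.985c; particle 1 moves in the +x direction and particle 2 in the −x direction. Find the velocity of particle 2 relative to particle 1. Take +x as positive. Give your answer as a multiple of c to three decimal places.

-0.997c

β_A = 0.651, β_B = -0.985.
Transform to A's frame with the inverse velocity-addition law: u' = (u − v)/(1 − uv/c²), taking u = β_B and v = β_A.
u' = (-0.985 − 0.651) / (1 − (0.651)(-0.985)) = -1.6360/1.6412 = -0.9968.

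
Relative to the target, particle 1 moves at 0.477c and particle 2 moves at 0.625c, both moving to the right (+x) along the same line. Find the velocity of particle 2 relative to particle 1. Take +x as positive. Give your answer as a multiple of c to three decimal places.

+0.211c

β_A = 0.477, β_B = 0.625.
Transform to A's frame with the inverse velocity-addition law: u' = (u − v)/(1 − uv/c²), taking u = β_B and v = β_A.
u' = (0.625 − 0.477) / (1 − (0.477)(0.625)) = 0.1480/0.7019 = 0.2109.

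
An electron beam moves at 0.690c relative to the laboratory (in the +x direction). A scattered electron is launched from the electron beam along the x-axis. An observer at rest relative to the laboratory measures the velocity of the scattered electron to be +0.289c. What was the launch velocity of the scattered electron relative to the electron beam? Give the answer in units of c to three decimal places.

Invert the composition law: u' = (u − v)/(1 − uv/c²).
u' = (0.289 − 0.690) / (1 − (0.289)(0.690)) = -0.4010/0.8006 = -0.5009.

-0.501c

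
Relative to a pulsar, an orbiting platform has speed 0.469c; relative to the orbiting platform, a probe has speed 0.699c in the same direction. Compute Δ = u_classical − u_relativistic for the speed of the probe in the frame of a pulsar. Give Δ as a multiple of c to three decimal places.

Δ = 0.288c

Galilean: u_cl = 0.699 + 0.469 = 1.1680.
Relativistic: u_rel = (0.699 + 0.469) / (1 + 0.699·0.469) = 1.1680/1.3278 = 0.8796.
Δ = 1.1680 − 0.8796 = 0.2884.
(The classical prediction exceeds c; the relativistic result does not.)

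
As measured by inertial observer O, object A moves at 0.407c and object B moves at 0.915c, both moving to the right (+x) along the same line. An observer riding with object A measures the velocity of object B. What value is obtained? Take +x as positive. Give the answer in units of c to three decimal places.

β_A = 0.407, β_B = 0.915.
Transform to A's frame with the inverse velocity-addition law: u' = (u − v)/(1 − uv/c²), taking u = β_B and v = β_A.
u' = (0.915 − 0.407) / (1 − (0.407)(0.915)) = 0.5080/0.6276 = 0.8094.

+0.809c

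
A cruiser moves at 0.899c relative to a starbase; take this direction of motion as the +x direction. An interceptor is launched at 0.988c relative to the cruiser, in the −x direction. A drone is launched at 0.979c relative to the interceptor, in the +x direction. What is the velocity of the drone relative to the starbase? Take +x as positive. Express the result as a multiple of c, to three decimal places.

+0.829c

Apply u = (u' + v)/(1 + u'v/c²) successively, working outward toward the starbase.
Start: velocity of the cruiser relative to the starbase = 0.8990c.
Compose with the interceptor (u' = -0.988 in the cruiser frame): u_1 = (-0.988 + 0.899) / (1 + (-0.988)·0.899) = -0.0890/0.1118 = -0.7961.
Compose with the drone (u' = 0.979 in the interceptor frame): u_2 = (0.979 + (-0.796)) / (1 + 0.979·(-0.796)) = 0.1829/0.2206 = 0.8290.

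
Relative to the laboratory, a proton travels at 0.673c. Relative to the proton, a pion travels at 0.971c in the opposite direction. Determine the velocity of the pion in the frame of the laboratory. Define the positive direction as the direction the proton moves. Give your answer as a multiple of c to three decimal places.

With v = 0.673 and u' = -0.971 (in units of c),
u = (u' + v)/(1 + u'v/c²):
u = (-0.971 + 0.673) / (1 + (-0.971)·0.673) = -0.2980/0.3465 = -0.8600
(Galilean addition would give -0.298c.)

-0.860c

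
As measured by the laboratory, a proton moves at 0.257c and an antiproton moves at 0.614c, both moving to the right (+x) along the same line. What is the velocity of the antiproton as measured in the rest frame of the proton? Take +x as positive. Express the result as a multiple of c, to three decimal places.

β_A = 0.257, β_B = 0.614.
Transform to A's frame with the inverse velocity-addition law: u' = (u − v)/(1 − uv/c²), taking u = β_B and v = β_A.
u' = (0.614 − 0.257) / (1 − (0.257)(0.614)) = 0.3570/0.8422 = 0.4239.

+0.424c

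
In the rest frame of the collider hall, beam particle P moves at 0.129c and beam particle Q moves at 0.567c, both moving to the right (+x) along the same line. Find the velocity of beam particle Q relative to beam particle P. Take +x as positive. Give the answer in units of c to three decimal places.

+0.473c

β_A = 0.129, β_B = 0.567.
Transform to A's frame with the inverse velocity-addition law: u' = (u − v)/(1 − uv/c²), taking u = β_B and v = β_A.
u' = (0.567 − 0.129) / (1 − (0.129)(0.567)) = 0.4380/0.9269 = 0.4726.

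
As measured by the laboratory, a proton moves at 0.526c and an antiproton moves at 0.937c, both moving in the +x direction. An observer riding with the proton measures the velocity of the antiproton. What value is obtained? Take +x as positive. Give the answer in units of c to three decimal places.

+0.810c

β_A = 0.526, β_B = 0.937.
Transform to A's frame with the inverse velocity-addition law: u' = (u − v)/(1 − uv/c²), taking u = β_B and v = β_A.
u' = (0.937 − 0.526) / (1 − (0.526)(0.937)) = 0.4110/0.5071 = 0.8104.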